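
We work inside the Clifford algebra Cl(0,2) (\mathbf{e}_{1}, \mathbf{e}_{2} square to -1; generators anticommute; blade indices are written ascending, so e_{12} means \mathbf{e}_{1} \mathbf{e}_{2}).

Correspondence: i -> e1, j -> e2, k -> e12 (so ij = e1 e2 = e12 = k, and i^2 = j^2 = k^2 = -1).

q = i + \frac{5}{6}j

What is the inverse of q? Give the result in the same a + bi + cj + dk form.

In blades: q = e_{1} + \frac{5}{6} e_{2}.
With qbar = -e_{1} - \frac{5}{6} e_{2} (scalar fixed, mapped units negated), q qbar = \frac{61}{36} (the sum of squared coefficients), so q^-1 = qbar / (\frac{61}{36}) = -\frac{36}{61} e_{1} - \frac{30}{61} e_{2}; translating back:
Answer: -\frac{36}{61}i - \frac{30}{61}j


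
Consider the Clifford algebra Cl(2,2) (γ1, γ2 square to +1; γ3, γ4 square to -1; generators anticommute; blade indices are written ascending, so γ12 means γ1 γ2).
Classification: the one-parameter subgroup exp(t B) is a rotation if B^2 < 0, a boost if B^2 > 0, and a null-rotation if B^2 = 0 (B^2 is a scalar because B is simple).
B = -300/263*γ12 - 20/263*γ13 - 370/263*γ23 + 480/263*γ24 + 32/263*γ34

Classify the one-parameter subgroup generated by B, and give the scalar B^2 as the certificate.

B^2 term by term: the squares give (-300/263)^2*(γ12)^2 + (-20/263)^2*(γ13)^2 + (-370/263)^2*(γ23)^2 + (480/263)^2*(γ24)^2 + (32/263)^2*(γ34)^2 = 90000/69169*(-1) + 400/69169*(+1) + 136900/69169*(+1) + 230400/69169*(+1) + 1024/69169*(-1) = 4 (each basis 2-blade squares to minus the product of its generators' squares); cross terms between blades sharing an index anticommute and cancel; the commuting (index-disjoint) pairs give grade-4 terms 2*c*c'*(blade product), which cancel blade by blade — γ1234: -19200/69169 + 19200/69169 = 0 — confirming B is simple. So B^2 = 4.
Answer: boost, certificate B^2 = 4. Because 4 is invariant under every versor sandwich, the classification follows from its sign alone.


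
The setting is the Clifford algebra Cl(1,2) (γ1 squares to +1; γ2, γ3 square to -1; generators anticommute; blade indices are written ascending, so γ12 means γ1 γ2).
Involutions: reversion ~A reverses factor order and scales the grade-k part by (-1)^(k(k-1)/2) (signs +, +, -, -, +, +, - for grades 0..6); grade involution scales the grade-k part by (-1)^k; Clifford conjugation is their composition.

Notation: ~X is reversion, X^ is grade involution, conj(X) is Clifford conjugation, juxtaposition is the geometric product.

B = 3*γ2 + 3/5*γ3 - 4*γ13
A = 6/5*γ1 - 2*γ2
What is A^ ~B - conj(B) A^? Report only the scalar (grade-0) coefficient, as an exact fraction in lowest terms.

first term: -6 - 24/5*γ3 - 18/5*γ12 - 18/25*γ13 + 6/5*γ23 - 8*γ123
second term: 6 + 24/5*γ3 - 18/5*γ12 - 18/25*γ13 + 6/5*γ23 - 8*γ123
Answer: -12


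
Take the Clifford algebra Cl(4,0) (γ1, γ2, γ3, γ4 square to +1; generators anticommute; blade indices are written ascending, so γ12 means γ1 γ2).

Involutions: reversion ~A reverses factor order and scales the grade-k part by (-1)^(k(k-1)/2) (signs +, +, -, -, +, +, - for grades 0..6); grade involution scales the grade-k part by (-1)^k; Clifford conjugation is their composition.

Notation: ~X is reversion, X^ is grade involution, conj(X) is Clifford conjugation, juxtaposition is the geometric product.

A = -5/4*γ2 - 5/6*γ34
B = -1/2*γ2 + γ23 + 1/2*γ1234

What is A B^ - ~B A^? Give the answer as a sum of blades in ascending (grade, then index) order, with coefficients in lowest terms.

first term: -5/8 - 5/4*γ3 + 5/12*γ12 + 5/6*γ24 + 5/8*γ134 - 5/12*γ234
second term: -5/8 + 5/4*γ3 + 5/12*γ12 + 5/6*γ24 + 5/8*γ134 + 5/12*γ234
Answer: -5/2*γ3 - 5/6*γ234


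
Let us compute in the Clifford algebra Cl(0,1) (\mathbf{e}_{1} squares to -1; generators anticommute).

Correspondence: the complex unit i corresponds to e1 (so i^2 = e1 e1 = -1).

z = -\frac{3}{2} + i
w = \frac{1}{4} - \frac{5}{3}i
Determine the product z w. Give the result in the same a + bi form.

In blades: z = -\frac{3}{2} + e_{1}, w = \frac{1}{4} - \frac{5}{3} e_{1}.
Distribute z over w term by term (generator squares from the signature, products reordered to ascending indices): (-\frac{3}{2})*w = -\frac{3}{8} + \frac{5}{2} e_{1}; (e_{1})*w = \frac{5}{3} + \frac{1}{4} e_{1}.
Sum: \frac{31}{24} + \frac{11}{4} e_{1}; translating back through the correspondence:
Answer: \frac{31}{24} + \frac{11}{4}i


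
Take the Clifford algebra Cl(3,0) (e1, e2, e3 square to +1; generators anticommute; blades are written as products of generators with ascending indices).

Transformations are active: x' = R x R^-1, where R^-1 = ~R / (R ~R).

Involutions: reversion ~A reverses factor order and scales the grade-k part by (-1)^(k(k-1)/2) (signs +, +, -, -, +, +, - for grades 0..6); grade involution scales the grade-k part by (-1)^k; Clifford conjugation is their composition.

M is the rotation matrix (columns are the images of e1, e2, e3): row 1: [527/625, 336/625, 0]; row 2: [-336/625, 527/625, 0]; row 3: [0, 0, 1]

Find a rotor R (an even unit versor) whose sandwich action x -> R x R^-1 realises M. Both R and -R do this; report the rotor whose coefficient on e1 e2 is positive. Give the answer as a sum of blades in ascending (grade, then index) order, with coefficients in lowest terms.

Method: write R = a + b12*e1 e2 + b13*e1 e3 + b23*e2 e3 with a^2 + b12^2 + b13^2 + b23^2 = 1 (so R^-1 = ~R). Expanding the columns R e_j ~R gives tr M = 4a^2 - 1 and, from the antisymmetric part, M21 - M12 = -4a*b12, M13 - M31 = 4a*b13, M32 - M23 = -4a*b23.
Here tr M = 1679/625, so a^2 = (1 + tr M)/4 = 576/625 and a = ±24/25. Taking a = 24/25: M21 - M12 = -672/625, M13 - M31 = 0, M32 - M23 = 0, giving b12 = 7/25, b13 = 0, b23 = 0, i.e. R = 24/25 + 7/25*e1 e2.
Its e1 e2 coefficient is already positive.
Answer: 24/25 + 7/25*e1 e2. Note: both R and -R realise this M (trace 1679/625); the covering map identifies them, and the e1 e2-coefficient sign is the tie-breaker.


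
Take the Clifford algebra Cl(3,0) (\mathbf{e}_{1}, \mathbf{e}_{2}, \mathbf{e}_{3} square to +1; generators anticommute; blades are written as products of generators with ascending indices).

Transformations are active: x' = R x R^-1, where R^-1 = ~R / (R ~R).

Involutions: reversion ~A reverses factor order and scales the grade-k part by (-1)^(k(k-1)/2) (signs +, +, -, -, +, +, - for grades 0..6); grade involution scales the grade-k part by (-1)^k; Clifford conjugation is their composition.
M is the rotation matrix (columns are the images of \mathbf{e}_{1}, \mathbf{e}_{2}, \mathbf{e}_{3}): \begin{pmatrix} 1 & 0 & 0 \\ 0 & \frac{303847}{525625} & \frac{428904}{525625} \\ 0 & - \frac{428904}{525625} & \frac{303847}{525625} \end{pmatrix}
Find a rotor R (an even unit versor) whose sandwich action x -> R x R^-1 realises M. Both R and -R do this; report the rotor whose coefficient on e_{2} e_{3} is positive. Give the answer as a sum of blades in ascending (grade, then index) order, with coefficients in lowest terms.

Method: write R = a + b12*e_{1} e_{2} + b13*e_{1} e_{3} + b23*e_{2} e_{3} with a^2 + b12^2 + b13^2 + b23^2 = 1 (so R^-1 = ~R). Expanding the columns R e_j ~R gives tr M = 4a^2 - 1 and, from the antisymmetric part, M21 - M12 = -4a*b12, M13 - M31 = 4a*b13, M32 - M23 = -4a*b23.
Here tr M = \frac{1133319}{525625}, so a^2 = (1 + tr M)/4 = \frac{414736}{525625} and a = ±\frac{644}{725}. Taking a = \frac{644}{725}: M21 - M12 = 0, M13 - M31 = 0, M32 - M23 = -\frac{857808}{525625}, giving b12 = 0, b13 = 0, b23 = \frac{333}{725}, i.e. R = \frac{644}{725} + \frac{333}{725} e_{2} e_{3}.
Its e_{2} e_{3} coefficient is already positive.
Answer: \frac{644}{725} + \frac{333}{725} e_{2} e_{3}. Key observation: the double cover Spin(3) -> SO(3) sends R and -R to the same matrix (trace \frac{1133319}{525625} here), so the stated sign of the e_{2} e_{3} coefficient is what selects one sheet.


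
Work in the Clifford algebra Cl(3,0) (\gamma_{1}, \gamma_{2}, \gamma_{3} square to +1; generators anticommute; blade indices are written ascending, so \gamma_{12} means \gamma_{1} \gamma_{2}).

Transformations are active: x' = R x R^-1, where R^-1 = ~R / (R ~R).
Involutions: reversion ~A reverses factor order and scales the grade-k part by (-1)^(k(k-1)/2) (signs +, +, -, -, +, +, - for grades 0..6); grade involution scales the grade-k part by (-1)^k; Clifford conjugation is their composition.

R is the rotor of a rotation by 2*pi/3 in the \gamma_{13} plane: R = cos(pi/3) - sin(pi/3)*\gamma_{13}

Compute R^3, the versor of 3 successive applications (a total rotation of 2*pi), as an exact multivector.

Because a rotor carries half the rotation angle, composing 3 copies of this \gamma_{13}-plane rotor multiplies the phase: 3*(pi/3) = \pi, hence R^3 = cos(\pi) - sin(\pi)*\gamma_{13}.
cos(\pi) = -1 and sin(\pi) = 0, so R^3 = -1. The total rotation 2*pi is 1 full turn, so every vector returns to itself, yet the rotor is -1, on the OTHER sheet of the double cover (an odd number of 2*pi turns).
Answer: -1


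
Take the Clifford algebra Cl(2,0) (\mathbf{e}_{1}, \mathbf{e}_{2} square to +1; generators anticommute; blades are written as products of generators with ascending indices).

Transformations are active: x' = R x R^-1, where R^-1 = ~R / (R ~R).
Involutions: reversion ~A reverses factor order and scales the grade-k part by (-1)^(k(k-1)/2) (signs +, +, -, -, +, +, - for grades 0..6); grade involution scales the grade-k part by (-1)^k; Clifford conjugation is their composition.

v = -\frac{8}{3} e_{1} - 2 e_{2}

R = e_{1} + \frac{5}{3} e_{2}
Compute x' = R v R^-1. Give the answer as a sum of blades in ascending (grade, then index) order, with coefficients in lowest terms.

~R = e_{1} + \frac{5}{3} e_{2}, and R ~R = \frac{34}{9}, so R^-1 = ~R / (\frac{34}{9}).
R v = -6 + \frac{22}{9} e_{1} e_{2}
Answer: -\frac{26}{51} e_{1} - \frac{56}{17} e_{2}


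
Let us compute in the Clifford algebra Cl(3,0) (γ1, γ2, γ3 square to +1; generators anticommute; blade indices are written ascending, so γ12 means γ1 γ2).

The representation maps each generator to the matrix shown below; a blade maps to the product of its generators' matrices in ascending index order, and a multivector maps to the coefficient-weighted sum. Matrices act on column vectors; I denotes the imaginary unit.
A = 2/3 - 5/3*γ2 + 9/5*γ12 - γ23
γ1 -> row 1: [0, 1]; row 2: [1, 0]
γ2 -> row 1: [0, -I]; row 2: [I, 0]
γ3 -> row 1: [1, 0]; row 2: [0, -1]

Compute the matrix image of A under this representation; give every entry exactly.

Bivector images (products of the table entries): rho(γ12) = rho(γ1)rho(γ2) = row 1: [I, 0]; row 2: [0, -I]; rho(γ23) = rho(γ2)rho(γ3) = row 1: [0, I]; row 2: [I, 0].
M = (2/3)*1 + (-5/3)*rho(γ2) + (9/5)*rho(γ12) + (-1)*rho(γ23), summed entrywise (1 is the identity matrix):
Answer: row 1: [2/3 + 9*I/5, 2*I/3]; row 2: [-8*I/3, 2/3 - 9*I/5]


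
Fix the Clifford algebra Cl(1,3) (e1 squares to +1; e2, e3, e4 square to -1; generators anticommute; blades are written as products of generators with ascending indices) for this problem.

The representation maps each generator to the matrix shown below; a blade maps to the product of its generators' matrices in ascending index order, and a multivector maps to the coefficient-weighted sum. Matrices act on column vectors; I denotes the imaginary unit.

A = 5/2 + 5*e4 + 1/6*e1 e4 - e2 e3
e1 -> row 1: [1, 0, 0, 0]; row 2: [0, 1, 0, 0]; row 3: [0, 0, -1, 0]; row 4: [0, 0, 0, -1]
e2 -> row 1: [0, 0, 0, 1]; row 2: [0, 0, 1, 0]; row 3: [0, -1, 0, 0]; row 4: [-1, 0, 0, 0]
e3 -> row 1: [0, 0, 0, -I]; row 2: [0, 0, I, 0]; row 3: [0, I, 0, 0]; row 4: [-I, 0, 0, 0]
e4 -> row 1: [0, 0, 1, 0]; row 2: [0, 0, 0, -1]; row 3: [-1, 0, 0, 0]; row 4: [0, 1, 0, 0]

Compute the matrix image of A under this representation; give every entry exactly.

Bivector images (products of the table entries): rho(e1 e4) = rho(e1)rho(e4) = row 1: [0, 0, 1, 0]; row 2: [0, 0, 0, -1]; row 3: [1, 0, 0, 0]; row 4: [0, -1, 0, 0]; rho(e2 e3) = rho(e2)rho(e3) = row 1: [-I, 0, 0, 0]; row 2: [0, I, 0, 0]; row 3: [0, 0, -I, 0]; row 4: [0, 0, 0, I].
M = (5/2)*1 + (5)*rho(e4) + (1/6)*rho(e1 e4) + (-1)*rho(e2 e3), summed entrywise (1 is the identity matrix):
Answer: row 1: [5/2 + I, 0, 31/6, 0]; row 2: [0, 5/2 - I, 0, -31/6]; row 3: [-29/6, 0, 5/2 + I, 0]; row 4: [0, 29/6, 0, 5/2 - I]


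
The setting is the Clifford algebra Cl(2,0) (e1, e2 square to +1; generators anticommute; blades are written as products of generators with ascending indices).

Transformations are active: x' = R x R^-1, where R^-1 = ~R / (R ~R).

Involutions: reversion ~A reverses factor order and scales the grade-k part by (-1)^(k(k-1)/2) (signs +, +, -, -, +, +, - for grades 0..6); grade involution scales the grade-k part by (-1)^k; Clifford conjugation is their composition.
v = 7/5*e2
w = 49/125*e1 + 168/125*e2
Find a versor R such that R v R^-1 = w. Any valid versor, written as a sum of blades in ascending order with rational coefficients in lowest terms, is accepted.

The midline construction: v and w both square to 49/25, so reflecting in their sum 49/125*e1 + 343/125*e2 exchanges them.
Answer: 49/125*e1 + 343/125*e2


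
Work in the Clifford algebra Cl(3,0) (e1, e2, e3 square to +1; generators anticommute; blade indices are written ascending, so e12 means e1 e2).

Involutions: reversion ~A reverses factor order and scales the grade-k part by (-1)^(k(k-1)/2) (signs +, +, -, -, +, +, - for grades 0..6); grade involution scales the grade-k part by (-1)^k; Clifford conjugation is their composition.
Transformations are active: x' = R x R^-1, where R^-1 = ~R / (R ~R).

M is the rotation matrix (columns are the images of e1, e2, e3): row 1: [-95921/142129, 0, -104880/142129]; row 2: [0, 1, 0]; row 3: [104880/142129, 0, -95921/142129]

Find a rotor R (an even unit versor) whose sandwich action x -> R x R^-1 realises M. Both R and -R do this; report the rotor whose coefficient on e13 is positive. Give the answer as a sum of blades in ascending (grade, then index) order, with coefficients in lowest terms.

Method: write R = a + b12*e12 + b13*e13 + b23*e23 with a^2 + b12^2 + b13^2 + b23^2 = 1 (so R^-1 = ~R). Expanding the columns R e_j ~R gives tr M = 4a^2 - 1 and, from the antisymmetric part, M21 - M12 = -4a*b12, M13 - M31 = 4a*b13, M32 - M23 = -4a*b23.
Here tr M = -49713/142129, so a^2 = (1 + tr M)/4 = 23104/142129 and a = ±152/377. Taking a = 152/377: M21 - M12 = 0, M13 - M31 = -209760/142129, M32 - M23 = 0, giving b12 = 0, b13 = -345/377, b23 = 0, i.e. R = 152/377 - 345/377*e13.
Its e13 coefficient is negative, so report the other preimage -R.
Answer: -152/377 + 345/377*e13. Why the constraint matters: R and -R act identically through the sandwich — M has trace -49713/142129 either way — so only the sign condition on e13 picks one of the two preimages.


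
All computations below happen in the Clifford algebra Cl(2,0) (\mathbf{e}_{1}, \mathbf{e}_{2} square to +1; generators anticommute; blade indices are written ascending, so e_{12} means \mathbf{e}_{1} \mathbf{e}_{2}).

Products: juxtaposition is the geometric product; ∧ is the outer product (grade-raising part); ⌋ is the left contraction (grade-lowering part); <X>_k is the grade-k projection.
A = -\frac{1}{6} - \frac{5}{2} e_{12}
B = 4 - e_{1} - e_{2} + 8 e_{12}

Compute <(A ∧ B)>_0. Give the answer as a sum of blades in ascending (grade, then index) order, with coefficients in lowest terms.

step 1: -\frac{2}{3} + \frac{1}{6} e_{1} + \frac{1}{6} e_{2} - \frac{34}{3} e_{12}
step 2: -\frac{2}{3}
Answer: -\frac{2}{3}


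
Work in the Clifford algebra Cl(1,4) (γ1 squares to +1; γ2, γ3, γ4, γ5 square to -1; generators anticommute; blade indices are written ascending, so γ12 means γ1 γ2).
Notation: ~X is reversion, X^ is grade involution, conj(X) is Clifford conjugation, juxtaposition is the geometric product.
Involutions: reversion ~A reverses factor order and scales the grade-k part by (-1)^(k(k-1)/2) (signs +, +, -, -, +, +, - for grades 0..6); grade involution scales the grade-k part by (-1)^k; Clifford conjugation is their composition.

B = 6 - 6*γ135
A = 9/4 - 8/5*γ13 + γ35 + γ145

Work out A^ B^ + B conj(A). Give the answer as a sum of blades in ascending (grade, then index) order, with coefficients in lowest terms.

first term: 27/2 - 6*γ1 - 48/5*γ5 - 48/5*γ13 + 6*γ34 + 6*γ35 + 27/2*γ135 - 6*γ145
second term: 27/2 - 6*γ1 - 48/5*γ5 + 48/5*γ13 - 6*γ34 - 6*γ35 - 27/2*γ135 + 6*γ145
Answer: 27 - 12*γ1 - 96/5*γ5


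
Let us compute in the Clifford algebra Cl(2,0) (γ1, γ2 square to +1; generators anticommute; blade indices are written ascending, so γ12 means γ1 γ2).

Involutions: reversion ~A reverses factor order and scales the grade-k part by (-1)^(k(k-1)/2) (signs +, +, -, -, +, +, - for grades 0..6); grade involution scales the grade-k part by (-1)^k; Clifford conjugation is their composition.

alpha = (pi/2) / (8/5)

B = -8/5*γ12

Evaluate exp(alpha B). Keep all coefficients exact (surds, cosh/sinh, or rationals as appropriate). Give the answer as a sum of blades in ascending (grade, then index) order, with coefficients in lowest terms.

B^2 = (-8/5)^2*(γ12)^2 = 64/25*(-1) = -64/25 (a basis 2-blade squares to minus the product of its generators' squares).
B^2 = -64/25 — the series telescopes trigonometrically here: l = 8/5, alpha*l = pi/2, so exp(alpha B) = cos(pi/2) + (sin(pi/2)/(8/5))*B = 0 + (5/8)*B.
Answer: -γ12


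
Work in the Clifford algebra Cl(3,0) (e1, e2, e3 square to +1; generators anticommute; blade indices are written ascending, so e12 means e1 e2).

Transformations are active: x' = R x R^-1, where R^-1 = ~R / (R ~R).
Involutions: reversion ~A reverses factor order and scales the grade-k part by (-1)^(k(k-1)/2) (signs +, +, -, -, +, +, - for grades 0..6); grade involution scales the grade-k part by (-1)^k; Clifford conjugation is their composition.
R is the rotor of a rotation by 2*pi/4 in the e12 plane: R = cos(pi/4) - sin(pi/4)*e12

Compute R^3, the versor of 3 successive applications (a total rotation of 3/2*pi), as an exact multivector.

Because a rotor carries half the rotation angle, composing 3 copies of this e12-plane rotor multiplies the phase: 3*(pi/4) = 3*pi/4, hence R^3 = cos(3*pi/4) - sin(3*pi/4)*e12.
cos(3*pi/4) = -sqrt(2)/2 and sin(3*pi/4) = sqrt(2)/2, so R^3 = -sqrt(2)/2 - sqrt(2)/2*e12. The net rotation is 3/2*pi; the rotor keeps the half-angle phase exactly.
Answer: -sqrt(2)/2 - sqrt(2)/2*e12


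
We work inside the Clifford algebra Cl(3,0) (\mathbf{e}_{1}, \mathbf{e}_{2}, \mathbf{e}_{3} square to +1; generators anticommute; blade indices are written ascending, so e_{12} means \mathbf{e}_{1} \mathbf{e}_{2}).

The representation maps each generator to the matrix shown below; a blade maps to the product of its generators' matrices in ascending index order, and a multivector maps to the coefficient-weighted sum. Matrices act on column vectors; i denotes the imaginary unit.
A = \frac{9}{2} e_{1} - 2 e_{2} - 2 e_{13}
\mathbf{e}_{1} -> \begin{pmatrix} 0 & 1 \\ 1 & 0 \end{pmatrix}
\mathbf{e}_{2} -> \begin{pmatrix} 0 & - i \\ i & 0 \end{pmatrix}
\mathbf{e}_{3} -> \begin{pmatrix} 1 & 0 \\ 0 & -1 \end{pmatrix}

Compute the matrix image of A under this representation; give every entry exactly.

Bivector images (products of the table entries): rho(e_{13}) = rho(\mathbf{e}_{1})rho(\mathbf{e}_{3}) = \begin{pmatrix} 0 & -1 \\ 1 & 0 \end{pmatrix}.
M = (\frac{9}{2})*rho(e_{1}) + (-2)*rho(e_{2}) + (-2)*rho(e_{13}), summed entrywise:
Answer: \begin{pmatrix} 0 & \frac{13}{2} + 2 i \\ \frac{5}{2} - 2 i & 0 \end{pmatrix}


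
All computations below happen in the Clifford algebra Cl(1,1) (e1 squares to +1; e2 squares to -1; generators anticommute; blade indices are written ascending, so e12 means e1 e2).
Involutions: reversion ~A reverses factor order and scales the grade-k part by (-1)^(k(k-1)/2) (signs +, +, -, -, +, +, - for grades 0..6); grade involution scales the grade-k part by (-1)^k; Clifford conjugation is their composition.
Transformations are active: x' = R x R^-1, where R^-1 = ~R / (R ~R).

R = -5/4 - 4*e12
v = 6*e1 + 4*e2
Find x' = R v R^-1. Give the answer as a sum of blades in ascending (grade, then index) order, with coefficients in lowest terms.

~R = -5/4 + 4*e12, and R ~R = -231/16, so R^-1 = ~R / (-231/16).
R v = 17/2*e1 + 19*e2
Answer: -1046/231*e1 - 164/231*e2


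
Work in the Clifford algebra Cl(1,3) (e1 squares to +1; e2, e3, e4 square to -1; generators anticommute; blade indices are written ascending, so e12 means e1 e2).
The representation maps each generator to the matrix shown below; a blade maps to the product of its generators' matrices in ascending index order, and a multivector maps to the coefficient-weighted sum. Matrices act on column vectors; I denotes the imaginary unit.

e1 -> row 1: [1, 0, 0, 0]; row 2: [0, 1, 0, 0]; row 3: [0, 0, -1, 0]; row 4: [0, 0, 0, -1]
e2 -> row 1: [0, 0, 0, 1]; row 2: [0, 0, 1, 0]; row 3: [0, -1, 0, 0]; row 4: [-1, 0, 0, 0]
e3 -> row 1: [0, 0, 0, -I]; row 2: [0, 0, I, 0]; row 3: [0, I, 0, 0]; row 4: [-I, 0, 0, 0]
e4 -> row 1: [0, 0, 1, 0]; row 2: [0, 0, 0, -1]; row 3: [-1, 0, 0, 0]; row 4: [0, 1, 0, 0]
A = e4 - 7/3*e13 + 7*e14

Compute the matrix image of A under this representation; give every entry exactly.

Bivector images (products of the table entries): rho(e13) = rho(e1)rho(e3) = row 1: [0, 0, 0, -I]; row 2: [0, 0, I, 0]; row 3: [0, -I, 0, 0]; row 4: [I, 0, 0, 0]; rho(e14) = rho(e1)rho(e4) = row 1: [0, 0, 1, 0]; row 2: [0, 0, 0, -1]; row 3: [1, 0, 0, 0]; row 4: [0, -1, 0, 0].
M = (1)*rho(e4) + (-7/3)*rho(e13) + (7)*rho(e14), summed entrywise:
Answer: row 1: [0, 0, 8, 7*I/3]; row 2: [0, 0, -7*I/3, -8]; row 3: [6, 7*I/3, 0, 0]; row 4: [-7*I/3, -6, 0, 0]


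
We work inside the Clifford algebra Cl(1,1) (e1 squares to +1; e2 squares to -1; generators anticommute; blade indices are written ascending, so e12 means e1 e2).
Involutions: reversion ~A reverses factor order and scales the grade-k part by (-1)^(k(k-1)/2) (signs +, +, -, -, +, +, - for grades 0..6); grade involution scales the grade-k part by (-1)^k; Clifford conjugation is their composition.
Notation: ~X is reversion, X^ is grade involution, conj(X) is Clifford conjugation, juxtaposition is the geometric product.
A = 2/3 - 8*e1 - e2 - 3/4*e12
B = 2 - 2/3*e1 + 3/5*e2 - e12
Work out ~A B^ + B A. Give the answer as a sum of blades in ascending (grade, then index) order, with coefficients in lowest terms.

first term: -107/20 - 2539/180*e1 + 51/10*e2 + 63/10*e12
second term: 481/60 - 3221/180*e1 - 91/10*e2 + 33/10*e12
Answer: 8/3 - 32*e1 - 4*e2 + 48/5*e12


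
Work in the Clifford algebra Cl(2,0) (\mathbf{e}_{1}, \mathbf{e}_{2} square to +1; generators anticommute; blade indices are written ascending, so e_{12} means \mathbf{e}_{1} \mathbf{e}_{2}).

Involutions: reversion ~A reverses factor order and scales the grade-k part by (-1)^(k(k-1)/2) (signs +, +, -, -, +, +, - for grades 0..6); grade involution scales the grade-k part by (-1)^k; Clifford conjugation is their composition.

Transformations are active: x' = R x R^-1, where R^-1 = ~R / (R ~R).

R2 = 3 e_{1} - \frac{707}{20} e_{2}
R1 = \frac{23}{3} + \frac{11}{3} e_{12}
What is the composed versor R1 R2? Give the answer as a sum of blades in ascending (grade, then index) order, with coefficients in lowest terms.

Distribute over the terms of R1 (each basis-blade product reordered to ascending indices, repeated generators contracted through their squares):
(\frac{23}{3}) R2 = 23 e_{1} - \frac{16261}{60} e_{2}
(\frac{11}{3} e_{12}) R2 = -\frac{7777}{60} e_{1} - 11 e_{2}
Summing the partial products and collecting blades:
Answer: -\frac{6397}{60} e_{1} - \frac{16921}{60} e_{2}


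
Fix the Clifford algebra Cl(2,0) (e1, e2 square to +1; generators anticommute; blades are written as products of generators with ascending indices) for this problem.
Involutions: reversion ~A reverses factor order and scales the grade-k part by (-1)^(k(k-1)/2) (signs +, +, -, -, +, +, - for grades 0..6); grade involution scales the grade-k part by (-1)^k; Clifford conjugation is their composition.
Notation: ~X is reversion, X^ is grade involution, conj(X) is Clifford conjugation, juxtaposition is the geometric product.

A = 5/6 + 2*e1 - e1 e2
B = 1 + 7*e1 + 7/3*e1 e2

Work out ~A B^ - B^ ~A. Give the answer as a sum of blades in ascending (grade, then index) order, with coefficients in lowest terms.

first term: -31/2 - 23/6*e1 + 35/3*e2 + 53/18*e1 e2
second term: -31/2 - 23/6*e1 - 35/3*e2 + 53/18*e1 e2
Answer: 70/3*e2


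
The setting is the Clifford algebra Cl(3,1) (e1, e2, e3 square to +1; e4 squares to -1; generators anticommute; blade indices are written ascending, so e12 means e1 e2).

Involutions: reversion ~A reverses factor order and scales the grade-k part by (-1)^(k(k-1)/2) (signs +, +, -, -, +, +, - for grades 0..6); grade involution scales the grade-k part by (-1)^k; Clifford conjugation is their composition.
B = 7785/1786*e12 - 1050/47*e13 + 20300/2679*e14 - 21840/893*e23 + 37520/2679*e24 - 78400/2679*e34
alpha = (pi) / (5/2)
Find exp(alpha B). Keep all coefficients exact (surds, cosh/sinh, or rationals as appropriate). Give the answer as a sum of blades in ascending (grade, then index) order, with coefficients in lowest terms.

B^2 term by term: the squares give (7785/1786)^2*(e12)^2 + (-1050/47)^2*(e13)^2 + (20300/2679)^2*(e14)^2 + (-21840/893)^2*(e23)^2 + (37520/2679)^2*(e24)^2 + (-78400/2679)^2*(e34)^2 = 60606225/3189796*(-1) + 1102500/2209*(-1) + 412090000/7177041*(+1) + 476985600/797449*(-1) + 1407750400/7177041*(+1) + 6146560000/7177041*(+1) = -25/4 (each basis 2-blade squares to minus the product of its generators' squares); cross terms between blades sharing an index anticommute and cancel; the commuting (index-disjoint) pairs give grade-4 terms 2*c*c'*(blade product), which cancel blade by blade — e1234: -203448000/797449 + 26264000/41971 - 295568000/797449 = 0 — confirming B is simple. So B^2 = -25/4.
B^2 = -25/4 — the series telescopes trigonometrically here: l = 5/2, alpha*l = pi, so exp(alpha B) = cos(pi) + (sin(pi)/(5/2))*B = -1 + (0)*B.
Answer: -1


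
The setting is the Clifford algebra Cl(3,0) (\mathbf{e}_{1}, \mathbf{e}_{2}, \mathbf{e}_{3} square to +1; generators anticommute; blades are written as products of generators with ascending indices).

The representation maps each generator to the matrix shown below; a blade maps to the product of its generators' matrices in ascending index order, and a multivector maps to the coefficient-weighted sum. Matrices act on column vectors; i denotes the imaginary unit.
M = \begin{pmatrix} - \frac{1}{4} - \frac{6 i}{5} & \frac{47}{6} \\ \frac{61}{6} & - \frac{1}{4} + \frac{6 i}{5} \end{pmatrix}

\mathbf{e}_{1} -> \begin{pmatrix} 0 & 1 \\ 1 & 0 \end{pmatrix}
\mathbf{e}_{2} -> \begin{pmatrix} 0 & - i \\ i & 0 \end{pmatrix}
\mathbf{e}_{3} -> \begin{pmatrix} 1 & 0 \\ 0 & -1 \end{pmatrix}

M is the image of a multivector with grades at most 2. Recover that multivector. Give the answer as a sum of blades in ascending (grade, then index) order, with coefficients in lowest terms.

Method: 1, rho(e_{1}), rho(e_{2}), rho(e_{3}) form a trace-orthogonal basis of the 2x2 complex matrices (tr(X Y) = 2 if X = Y, else 0), so M = m0*1 + m1*rho(e_{1}) + m2*rho(e_{2}) + m3*rho(e_{3}) with m0 = tr(M)/2 = - \frac{1}{4}, m1 = tr(M rho(e_{1}))/2 = 9, m2 = tr(M rho(e_{2}))/2 = - \frac{7 i}{6}, m3 = tr(M rho(e_{3}))/2 = - \frac{6 i}{5}.
Multiplying table entries, the bivector images are rho(e_{1} e_{2}) = i*rho(e_{3}), rho(e_{1} e_{3}) = -i*rho(e_{2}), rho(e_{2} e_{3}) = i*rho(e_{1}); with real blade coefficients the real parts of m0..m3 are the coefficients of 1, e_{1}, e_{2}, e_{3} and the imaginary parts give the bivectors (e_{2} e_{3}: Im m1, e_{1} e_{3}: -Im m2, e_{1} e_{2}: Im m3).
Answer: -\frac{1}{4} + 9 e_{1} - \frac{6}{5} e_{1} e_{2} + \frac{7}{6} e_{1} e_{3}


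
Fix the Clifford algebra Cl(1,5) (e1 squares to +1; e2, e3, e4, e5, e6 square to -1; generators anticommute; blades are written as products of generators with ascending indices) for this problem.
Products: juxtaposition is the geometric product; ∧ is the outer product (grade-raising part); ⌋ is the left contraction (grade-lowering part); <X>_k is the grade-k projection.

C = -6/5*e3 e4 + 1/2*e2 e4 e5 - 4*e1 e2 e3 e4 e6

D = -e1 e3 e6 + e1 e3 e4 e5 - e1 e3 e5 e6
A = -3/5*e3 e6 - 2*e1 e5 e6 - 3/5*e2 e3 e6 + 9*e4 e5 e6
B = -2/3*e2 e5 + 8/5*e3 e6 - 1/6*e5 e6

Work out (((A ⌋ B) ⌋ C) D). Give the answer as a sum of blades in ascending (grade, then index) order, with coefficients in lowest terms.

step 1: 24/25
step 2: -144/125*e3 e4 + 12/25*e2 e4 e5 - 96/25*e1 e2 e3 e4 e6
step 3: 144/125*e1 e5 + 96/25*e2 e4 + 12/25*e1 e2 e3 + 144/125*e1 e4 e6 - 96/25*e2 e4 e5 - 96/25*e2 e5 e6 + 144/125*e1 e4 e5 e6 - 12/25*e1 e2 e3 e4 e6 + 12/25*e1 e2 e3 e4 e5 e6
Answer: 144/125*e1 e5 + 96/25*e2 e4 + 12/25*e1 e2 e3 + 144/125*e1 e4 e6 - 96/25*e2 e4 e5 - 96/25*e2 e5 e6 + 144/125*e1 e4 e5 e6 - 12/25*e1 e2 e3 e4 e6 + 12/25*e1 e2 e3 e4 e5 e6


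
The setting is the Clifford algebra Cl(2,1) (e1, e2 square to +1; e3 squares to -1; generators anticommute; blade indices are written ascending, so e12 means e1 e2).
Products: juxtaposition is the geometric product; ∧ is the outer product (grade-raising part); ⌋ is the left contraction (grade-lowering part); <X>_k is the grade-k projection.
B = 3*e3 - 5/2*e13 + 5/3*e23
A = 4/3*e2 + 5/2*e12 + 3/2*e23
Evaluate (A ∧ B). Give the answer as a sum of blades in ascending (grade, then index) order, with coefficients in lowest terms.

step 1: 4*e23 + 65/6*e123
Answer: 4*e23 + 65/6*e123


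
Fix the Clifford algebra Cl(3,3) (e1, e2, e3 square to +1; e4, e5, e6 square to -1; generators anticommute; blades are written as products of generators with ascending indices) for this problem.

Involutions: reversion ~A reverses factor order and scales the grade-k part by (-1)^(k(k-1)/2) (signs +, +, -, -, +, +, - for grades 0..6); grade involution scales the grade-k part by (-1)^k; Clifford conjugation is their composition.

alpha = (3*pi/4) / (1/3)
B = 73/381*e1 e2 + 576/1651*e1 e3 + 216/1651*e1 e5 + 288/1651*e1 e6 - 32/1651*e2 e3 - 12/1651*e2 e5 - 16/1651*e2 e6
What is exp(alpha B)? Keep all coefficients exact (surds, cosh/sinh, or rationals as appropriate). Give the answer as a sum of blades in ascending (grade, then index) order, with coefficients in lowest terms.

B^2 term by term: the squares give (73/381)^2*(e1 e2)^2 + (576/1651)^2*(e1 e3)^2 + (216/1651)^2*(e1 e5)^2 + (288/1651)^2*(e1 e6)^2 + (-32/1651)^2*(e2 e3)^2 + (-12/1651)^2*(e2 e5)^2 + (-16/1651)^2*(e2 e6)^2 = 5329/145161*(-1) + 331776/2725801*(-1) + 46656/2725801*(+1) + 82944/2725801*(+1) + 1024/2725801*(-1) + 144/2725801*(+1) + 256/2725801*(+1) = -1/9 (each basis 2-blade squares to minus the product of its generators' squares); cross terms between blades sharing an index anticommute and cancel; the commuting (index-disjoint) pairs give grade-4 terms 2*c*c'*(blade product), which cancel blade by blade — e1 e2 e3 e5: 13824/2725801 - 13824/2725801 = 0; e1 e2 e3 e6: 18432/2725801 - 18432/2725801 = 0; e1 e2 e5 e6: 6912/2725801 - 6912/2725801 = 0 — confirming B is simple. So B^2 = -1/9.
B^2 = -1/9 — circular case — the even/odd split gives cos and sin: l = 1/3, alpha*l = 3*pi/4, so exp(alpha B) = cos(3*pi/4) + (sin(3*pi/4)/(1/3))*B = -sqrt(2)/2 + (3*sqrt(2)/2)*B.
Answer: -sqrt(2)/2 + 73*sqrt(2)/254*e1 e2 + 864*sqrt(2)/1651*e1 e3 + 324*sqrt(2)/1651*e1 e5 + 432*sqrt(2)/1651*e1 e6 - 48*sqrt(2)/1651*e2 e3 - 18*sqrt(2)/1651*e2 e5 - 24*sqrt(2)/1651*e2 e6


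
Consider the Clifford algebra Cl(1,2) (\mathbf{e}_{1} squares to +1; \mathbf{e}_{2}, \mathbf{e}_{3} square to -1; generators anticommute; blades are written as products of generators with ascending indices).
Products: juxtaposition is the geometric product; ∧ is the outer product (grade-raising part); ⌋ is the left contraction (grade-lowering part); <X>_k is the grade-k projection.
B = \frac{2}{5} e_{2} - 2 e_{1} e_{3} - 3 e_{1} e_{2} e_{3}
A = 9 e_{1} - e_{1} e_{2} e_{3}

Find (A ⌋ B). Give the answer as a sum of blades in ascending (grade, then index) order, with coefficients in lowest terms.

step 1: -3 - 18 e_{3} - 27 e_{2} e_{3}
Answer: -3 - 18 e_{3} - 27 e_{2} e_{3}


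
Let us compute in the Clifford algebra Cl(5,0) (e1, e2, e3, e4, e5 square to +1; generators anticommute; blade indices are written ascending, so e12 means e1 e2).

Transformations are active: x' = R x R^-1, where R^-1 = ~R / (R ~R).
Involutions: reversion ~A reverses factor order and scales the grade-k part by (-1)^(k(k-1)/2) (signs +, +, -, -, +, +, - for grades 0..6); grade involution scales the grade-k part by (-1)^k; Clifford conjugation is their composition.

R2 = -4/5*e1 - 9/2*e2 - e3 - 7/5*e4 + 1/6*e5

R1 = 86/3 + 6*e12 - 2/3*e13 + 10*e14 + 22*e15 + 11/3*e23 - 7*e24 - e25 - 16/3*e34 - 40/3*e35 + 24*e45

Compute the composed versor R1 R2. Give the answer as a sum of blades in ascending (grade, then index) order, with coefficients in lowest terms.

Distribute over the terms of R2 (each basis-blade product reordered to ascending indices, repeated generators contracted through their squares):
R1 (-4/5*e1) = -344/15*e1 + 24/5*e2 - 8/15*e3 + 8*e4 + 88/5*e5 - 44/15*e123 + 28/5*e124 + 4/5*e125 + 64/15*e134 + 32/3*e135 - 96/5*e145
R1 (-9/2*e2) = -27*e1 - 129*e2 + 33/2*e3 - 63/2*e4 - 9/2*e5 - 3*e123 + 45*e124 + 99*e125 + 24*e234 + 60*e235 - 108*e245
R1 (-e3) = 2/3*e1 - 11/3*e2 - 86/3*e3 - 16/3*e4 - 40/3*e5 - 6*e123 + 10*e134 + 22*e135 - 7*e234 - e235 - 24*e345
R1 (-7/5*e4) = -14*e1 + 49/5*e2 + 112/15*e3 - 602/15*e4 + 168/5*e5 - 42/5*e124 + 14/15*e134 + 154/5*e145 - 77/15*e234 - 7/5*e245 - 56/3*e345
R1 (1/6*e5) = 11/3*e1 - 1/6*e2 - 20/9*e3 + 4*e4 + 43/9*e5 + e125 - 1/9*e135 + 5/3*e145 + 11/18*e235 - 7/6*e245 - 8/9*e345
Summing the partial products and collecting blades:
Answer: -298/5*e1 - 3547/30*e2 - 671/90*e3 - 1949/30*e4 + 3433/90*e5 - 179/15*e123 + 211/5*e124 + 504/5*e125 + 76/5*e134 + 293/9*e135 + 199/15*e145 + 178/15*e234 + 1073/18*e235 - 3317/30*e245 - 392/9*e345


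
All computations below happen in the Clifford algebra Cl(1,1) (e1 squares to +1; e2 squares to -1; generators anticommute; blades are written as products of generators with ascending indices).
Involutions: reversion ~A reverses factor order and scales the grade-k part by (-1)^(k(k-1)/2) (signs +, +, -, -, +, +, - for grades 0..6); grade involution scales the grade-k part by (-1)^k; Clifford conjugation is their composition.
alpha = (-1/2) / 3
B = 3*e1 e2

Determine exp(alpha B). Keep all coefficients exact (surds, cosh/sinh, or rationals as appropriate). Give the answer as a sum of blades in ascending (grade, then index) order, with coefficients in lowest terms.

B^2 = (3)^2*(e1 e2)^2 = 9*(+1) = 9 (a basis 2-blade squares to minus the product of its generators' squares).
B^2 = 9 — the series telescopes hyperbolically here: l = 3, alpha*l = -1/2, so exp(alpha B) = cosh(-1/2) + (sinh(-1/2)/3)*B = cosh(1/2) + (-sinh(1/2)/3)*B.
Answer: cosh(1/2) - sinh(1/2)*e1 e2


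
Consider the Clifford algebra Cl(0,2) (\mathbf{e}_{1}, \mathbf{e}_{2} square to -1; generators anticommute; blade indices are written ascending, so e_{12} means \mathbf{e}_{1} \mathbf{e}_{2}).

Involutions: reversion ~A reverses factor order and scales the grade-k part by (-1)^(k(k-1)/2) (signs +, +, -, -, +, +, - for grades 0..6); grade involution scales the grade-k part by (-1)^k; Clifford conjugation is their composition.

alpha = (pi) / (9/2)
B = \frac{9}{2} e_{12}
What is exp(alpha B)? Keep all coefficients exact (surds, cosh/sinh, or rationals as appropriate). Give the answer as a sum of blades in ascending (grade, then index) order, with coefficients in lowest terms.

B^2 = (\frac{9}{2})^2*(e_{12})^2 = \frac{81}{4}*(-1) = -\frac{81}{4} (a basis 2-blade squares to minus the product of its generators' squares).
B^2 = -\frac{81}{4} — since the square is negative, the closed form is circular: l = \frac{9}{2}, alpha*l = \pi, so exp(alpha B) = cos(\pi) + (sin(\pi)/(\frac{9}{2}))*B = -1 + (0)*B.
Answer: -1


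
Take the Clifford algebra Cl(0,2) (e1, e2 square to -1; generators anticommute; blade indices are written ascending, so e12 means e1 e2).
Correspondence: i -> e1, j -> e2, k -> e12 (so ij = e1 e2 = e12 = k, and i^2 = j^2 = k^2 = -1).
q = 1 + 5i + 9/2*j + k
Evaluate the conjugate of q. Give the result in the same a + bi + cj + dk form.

In blades: q = 1 + 5*e1 + 9/2*e2 + e12.
Conjugation here is Clifford conjugation: the scalar is fixed and the grade-1 and grade-2 blades all flip sign, giving 1 - 5*e1 - 9/2*e2 - e12; translating back:
Answer: 1 - 5i - 9/2*j - k


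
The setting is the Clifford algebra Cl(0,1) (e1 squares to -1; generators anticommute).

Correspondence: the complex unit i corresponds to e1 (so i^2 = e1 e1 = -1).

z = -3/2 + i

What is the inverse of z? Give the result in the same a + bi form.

In blades: z = -3/2 + e1.
With qbar = -3/2 - e1 (scalar fixed, mapped units negated), z qbar = 13/4 (the sum of squared coefficients), so z^-1 = qbar / (13/4) = -6/13 - 4/13*e1; translating back:
Answer: -6/13 - 4/13*i


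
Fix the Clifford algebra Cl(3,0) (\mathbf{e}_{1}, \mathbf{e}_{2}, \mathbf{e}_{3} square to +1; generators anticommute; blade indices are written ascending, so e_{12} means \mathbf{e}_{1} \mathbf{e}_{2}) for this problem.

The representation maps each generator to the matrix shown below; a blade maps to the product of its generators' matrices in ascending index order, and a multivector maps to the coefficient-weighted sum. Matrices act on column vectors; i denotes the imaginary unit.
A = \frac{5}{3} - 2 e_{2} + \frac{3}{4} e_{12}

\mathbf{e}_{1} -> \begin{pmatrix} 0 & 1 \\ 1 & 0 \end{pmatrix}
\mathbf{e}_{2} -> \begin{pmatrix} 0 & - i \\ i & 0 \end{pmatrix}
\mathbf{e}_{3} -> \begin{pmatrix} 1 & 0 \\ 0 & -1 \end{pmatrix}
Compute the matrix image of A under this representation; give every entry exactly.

Bivector images (products of the table entries): rho(e_{12}) = rho(\mathbf{e}_{1})rho(\mathbf{e}_{2}) = \begin{pmatrix} i & 0 \\ 0 & - i \end{pmatrix}.
M = (\frac{5}{3})*1 + (-2)*rho(e_{2}) + (\frac{3}{4})*rho(e_{12}), summed entrywise (1 is the identity matrix):
Answer: \begin{pmatrix} \frac{5}{3} + \frac{3 i}{4} & 2 i \\ - 2 i & \frac{5}{3} - \frac{3 i}{4} \end{pmatrix}


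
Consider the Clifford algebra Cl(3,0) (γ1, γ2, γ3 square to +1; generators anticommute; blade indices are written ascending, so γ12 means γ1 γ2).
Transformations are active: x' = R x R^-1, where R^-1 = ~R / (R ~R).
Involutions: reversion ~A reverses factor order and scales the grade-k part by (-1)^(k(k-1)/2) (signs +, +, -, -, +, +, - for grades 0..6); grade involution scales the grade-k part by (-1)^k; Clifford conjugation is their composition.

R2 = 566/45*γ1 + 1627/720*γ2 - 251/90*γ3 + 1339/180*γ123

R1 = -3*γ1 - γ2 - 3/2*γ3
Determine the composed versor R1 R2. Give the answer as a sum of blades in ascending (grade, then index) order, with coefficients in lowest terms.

Distribute over the terms of R1 (each basis-blade product reordered to ascending indices, repeated generators contracted through their squares):
(-3*γ1) R2 = -566/15 - 1627/240*γ12 + 251/30*γ13 - 1339/60*γ23
(-γ2) R2 = -1627/720 + 566/45*γ12 + 1339/180*γ13 + 251/90*γ23
(-3/2*γ3) R2 = 251/60 - 1339/120*γ12 + 283/15*γ13 + 1627/480*γ23
Summing the partial products and collecting blades:
Answer: -25783/720 - 3859/720*γ12 + 6241/180*γ13 - 23239/1440*γ23


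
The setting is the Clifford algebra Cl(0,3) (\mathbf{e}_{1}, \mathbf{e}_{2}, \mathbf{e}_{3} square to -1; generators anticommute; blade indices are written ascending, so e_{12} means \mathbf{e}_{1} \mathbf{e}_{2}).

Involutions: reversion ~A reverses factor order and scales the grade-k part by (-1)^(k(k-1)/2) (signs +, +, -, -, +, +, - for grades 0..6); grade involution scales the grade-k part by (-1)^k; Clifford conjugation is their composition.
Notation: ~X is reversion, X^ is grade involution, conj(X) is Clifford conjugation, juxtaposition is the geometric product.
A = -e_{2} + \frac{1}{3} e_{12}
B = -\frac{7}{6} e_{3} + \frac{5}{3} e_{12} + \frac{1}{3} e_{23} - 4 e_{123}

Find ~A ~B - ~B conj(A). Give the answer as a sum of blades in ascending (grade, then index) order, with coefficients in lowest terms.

first term: -\frac{5}{9} + \frac{5}{3} e_{1} + e_{3} - \frac{37}{9} e_{13} + \frac{7}{6} e_{23} + \frac{7}{18} e_{123}
second term: -\frac{5}{9} + \frac{5}{3} e_{1} + e_{3} + \frac{37}{9} e_{13} + \frac{7}{6} e_{23} + \frac{7}{18} e_{123}
Answer: -\frac{74}{9} e_{13}
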